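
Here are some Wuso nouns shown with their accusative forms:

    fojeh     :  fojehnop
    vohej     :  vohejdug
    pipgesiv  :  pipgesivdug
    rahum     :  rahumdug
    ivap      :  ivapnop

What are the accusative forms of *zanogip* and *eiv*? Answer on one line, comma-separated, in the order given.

The alternation tracks the final consonant of the stem — -nop when the stem ends in a voiceless consonant (*fojeh*, *ivap*); -dug when the stem ends in a voiced consonant (*vohej*, *pipgesiv*, *rahum*).
The final consonant of *zanogip* is /p/, which is voiceless, so the suffix is -nop, giving *zanogipnop*.
*eiv*: final consonant = /v/, voiced → -dug → *eivdug*.

zanogipnop, eivdug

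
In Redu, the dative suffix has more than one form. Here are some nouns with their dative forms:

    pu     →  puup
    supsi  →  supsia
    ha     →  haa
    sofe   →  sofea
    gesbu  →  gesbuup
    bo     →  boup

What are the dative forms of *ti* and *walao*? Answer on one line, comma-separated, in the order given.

The alternation tracks the last vowel of the stem — -up when the last vowel of the stem is a rounded vowel (*pu*, *gesbu*, *bo*); -a when the last vowel of the stem is an unrounded vowel (*supsi*, *ha*, *sofe*).
The last vowel of *ti* is /i/, which is an unrounded vowel, so the suffix is -a, giving *tia*.
*walao* — last vowel /o/ (a rounded vowel) → -up → *walaoup*.

tia, walaoup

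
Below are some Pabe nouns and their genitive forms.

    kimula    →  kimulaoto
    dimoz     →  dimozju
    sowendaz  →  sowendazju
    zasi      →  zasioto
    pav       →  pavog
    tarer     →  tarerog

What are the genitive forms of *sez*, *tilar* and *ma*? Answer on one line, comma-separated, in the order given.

The alternation tracks the final sound of the stem — -ju when the stem ends in a sibilant (*dimoz*, *sowendaz*); -og when the stem ends in a non-sibilant consonant (*pav*, *tarer*); -oto when the stem ends in a vowel (*kimula*, *zasi*).
The final sound of *sez* is /z/, which is a sibilant, so the suffix is -ju, giving *sezju*.
*tilar* — final sound /r/ (a non-sibilant consonant) → -og → *tilarog*.
*ma* — final sound /a/ (a vowel) → -oto → *maoto*.

sezju, tilarog, maoto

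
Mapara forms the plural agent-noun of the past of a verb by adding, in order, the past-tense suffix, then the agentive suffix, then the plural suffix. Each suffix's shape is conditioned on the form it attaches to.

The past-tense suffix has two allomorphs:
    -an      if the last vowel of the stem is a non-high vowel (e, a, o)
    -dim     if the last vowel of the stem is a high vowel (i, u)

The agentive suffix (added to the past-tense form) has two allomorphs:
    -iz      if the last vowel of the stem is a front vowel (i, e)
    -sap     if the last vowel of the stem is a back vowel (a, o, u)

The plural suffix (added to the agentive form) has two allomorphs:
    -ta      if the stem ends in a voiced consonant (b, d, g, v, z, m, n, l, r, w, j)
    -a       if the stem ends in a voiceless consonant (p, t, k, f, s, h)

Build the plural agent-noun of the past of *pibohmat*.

*pibohmat* — last vowel /a/ (a non-high vowel) → -an → *pibohmatan*.
The past-tense form *pibohmatan*: last vowel = /a/, a back vowel → -sap → *pibohmatansap*.
The final consonant of the agentive form *pibohmatansap* is /p/, which is voiceless, so the plural suffix is -a, giving *pibohmatansapa*.

pibohmatansapa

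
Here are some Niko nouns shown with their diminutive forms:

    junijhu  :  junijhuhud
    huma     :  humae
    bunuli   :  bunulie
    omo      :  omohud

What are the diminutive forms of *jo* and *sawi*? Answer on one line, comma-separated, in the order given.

johud, sawie

The alternation tracks the last vowel of the stem — -hud when the last vowel of the stem is a rounded vowel (*junijhu*, *omo*); -e when the last vowel of the stem is an unrounded vowel (*huma*, *bunuli*).
The last vowel of *jo* is /o/, which is a rounded vowel, so the suffix is -hud, giving *johud*.
*sawi*: last vowel = /i/, an unrounded vowel → -e → *sawie*.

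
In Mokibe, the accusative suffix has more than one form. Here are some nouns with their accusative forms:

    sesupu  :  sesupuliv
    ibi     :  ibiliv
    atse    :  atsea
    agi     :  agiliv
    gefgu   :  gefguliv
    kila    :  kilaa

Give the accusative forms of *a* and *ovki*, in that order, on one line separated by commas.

The suffix is conditioned by the last vowel: -liv when the last vowel of the stem is a high vowel (*sesupu*, *ibi*, *agi*, *gefgu*); -a when the last vowel of the stem is a non-high vowel (*atse*, *kila*).
Since the last vowel of *a* is /a/ (a non-high vowel), it takes -a, giving *aa*.
*ovki*: last vowel = /i/, a high vowel → -liv → *ovkiliv*.

aa, ovkiliv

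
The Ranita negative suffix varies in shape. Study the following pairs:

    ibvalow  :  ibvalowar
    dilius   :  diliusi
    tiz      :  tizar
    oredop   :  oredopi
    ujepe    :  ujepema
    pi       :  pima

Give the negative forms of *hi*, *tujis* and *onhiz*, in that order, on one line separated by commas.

hima, tujisi, onhizar

The pattern is voicing of the final sound: -i when the stem ends in a voiceless consonant (*dilius*, *oredop*); -ar when the stem ends in a voiced consonant (*ibvalow*, *tiz*); -ma when the stem ends in a vowel (*ujepe*, *pi*).
The final sound of *hi* is /i/, which is a vowel, so the suffix is -ma, giving *hima*.
Since the final sound of *tujis* is /s/ (a voiceless consonant), it takes -i, giving *tujisi*.
*onhiz* — final sound /z/ (a voiced consonant) → -ar → *onhizar*.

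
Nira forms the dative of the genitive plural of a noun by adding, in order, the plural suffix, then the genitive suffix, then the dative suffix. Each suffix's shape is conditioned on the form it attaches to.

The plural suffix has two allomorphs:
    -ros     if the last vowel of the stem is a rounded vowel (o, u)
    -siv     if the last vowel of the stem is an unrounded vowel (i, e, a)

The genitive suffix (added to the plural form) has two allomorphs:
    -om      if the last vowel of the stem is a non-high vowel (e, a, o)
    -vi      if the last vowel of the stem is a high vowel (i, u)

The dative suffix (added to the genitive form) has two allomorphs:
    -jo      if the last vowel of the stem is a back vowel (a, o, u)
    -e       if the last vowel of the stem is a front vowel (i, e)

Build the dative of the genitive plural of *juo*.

*juo*: last vowel = /o/, a rounded vowel → -ros → *juoros*.
The plural form *juoros* — last vowel /o/ (a non-high vowel) → -om → *juorosom*.
The last vowel of the genitive form *juorosom* is /o/, which is a back vowel, so the dative suffix is -jo, giving *juorosomjo*.

juorosomjo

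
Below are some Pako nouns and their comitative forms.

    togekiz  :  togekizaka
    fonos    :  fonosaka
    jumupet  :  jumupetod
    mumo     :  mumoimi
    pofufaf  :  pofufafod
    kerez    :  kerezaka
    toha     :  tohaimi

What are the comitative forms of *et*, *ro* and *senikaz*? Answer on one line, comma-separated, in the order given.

The alternation tracks the final sound of the stem — -aka when the stem ends in a sibilant (*togekiz*, *fonos*, *kerez*); -od when the stem ends in a non-sibilant consonant (*jumupet*, *pofufaf*); -imi when the stem ends in a vowel (*mumo*, *toha*).
*et* — final sound /t/ (a non-sibilant consonant) → -od → *etod*.
Since the final sound of *ro* is /o/ (a vowel), it takes -imi, giving *roimi*.
The final sound of *senikaz* is /z/, which is a sibilant, so the suffix is -aka, giving *senikazaka*.

etod, roimi, senikazaka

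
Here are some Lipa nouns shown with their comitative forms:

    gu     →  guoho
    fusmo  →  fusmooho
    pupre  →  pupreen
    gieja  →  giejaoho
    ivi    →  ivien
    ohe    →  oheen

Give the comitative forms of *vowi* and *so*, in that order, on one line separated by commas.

vowien, sooho

The alternation tracks the last vowel of the stem — -en when the last vowel of the stem is a front vowel (*pupre*, *ivi*, *ohe*); -oho when the last vowel of the stem is a back vowel (*gu*, *fusmo*, *gieja*).
*vowi*: last vowel = /i/, a front vowel → -en → *vowien*.
The last vowel of *so* is /o/, which is a back vowel, so the suffix is -oho, giving *sooho*.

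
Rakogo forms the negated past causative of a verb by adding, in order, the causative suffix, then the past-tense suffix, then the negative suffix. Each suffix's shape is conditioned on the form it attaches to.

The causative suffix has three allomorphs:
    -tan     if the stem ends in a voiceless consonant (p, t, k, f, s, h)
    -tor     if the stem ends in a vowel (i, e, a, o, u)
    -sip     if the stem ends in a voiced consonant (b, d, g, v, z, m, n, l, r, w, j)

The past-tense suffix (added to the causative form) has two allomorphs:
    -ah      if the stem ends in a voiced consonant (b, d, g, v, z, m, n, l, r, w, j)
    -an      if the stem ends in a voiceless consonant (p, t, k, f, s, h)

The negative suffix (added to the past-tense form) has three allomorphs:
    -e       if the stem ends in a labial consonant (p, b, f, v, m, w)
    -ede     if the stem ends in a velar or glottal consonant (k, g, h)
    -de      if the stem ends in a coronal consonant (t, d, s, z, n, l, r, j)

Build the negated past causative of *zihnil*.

*zihnil* — final sound /l/ (a voiced consonant) → -sip → *zihnilsip*.
Since the final consonant of the causative form *zihnilsip* is /p/ (voiceless), it takes -an, giving *zihnilsipan*.
The past-tense form *zihnilsipan* — final consonant /n/ (coronal) → -de → *zihnilsipande*.

zihnilsipande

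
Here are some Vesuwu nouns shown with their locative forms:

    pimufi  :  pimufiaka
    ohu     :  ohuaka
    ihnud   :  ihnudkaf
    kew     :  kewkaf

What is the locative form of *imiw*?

imiwkaf

Looking at the final sound of each stem: -kaf when the stem ends in a consonant (*ihnud*, *kew*); -aka when the stem ends in a vowel (*pimufi*, *ohu*).
Since the final sound of *imiw* is /w/ (a consonant), it takes -kaf, giving *imiwkaf*.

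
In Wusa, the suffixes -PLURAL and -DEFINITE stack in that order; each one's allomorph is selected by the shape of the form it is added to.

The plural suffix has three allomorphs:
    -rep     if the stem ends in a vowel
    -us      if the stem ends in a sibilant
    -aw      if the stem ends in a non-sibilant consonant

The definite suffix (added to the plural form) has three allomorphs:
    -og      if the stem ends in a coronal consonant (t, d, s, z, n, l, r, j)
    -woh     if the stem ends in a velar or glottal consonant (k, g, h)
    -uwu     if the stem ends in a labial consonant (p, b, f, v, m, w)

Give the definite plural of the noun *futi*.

futirepuwu

Since the final sound of *futi* is /i/ (a vowel), it takes -rep, giving *futirep*.
Since the final consonant of the plural form *futirep* is /p/ (labial), it takes -uwu, giving *futirepuwu*.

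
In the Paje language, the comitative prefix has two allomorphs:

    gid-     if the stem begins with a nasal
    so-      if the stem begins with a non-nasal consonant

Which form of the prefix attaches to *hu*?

*hu*: first consonant = /h/, non-nasal → so-.

so-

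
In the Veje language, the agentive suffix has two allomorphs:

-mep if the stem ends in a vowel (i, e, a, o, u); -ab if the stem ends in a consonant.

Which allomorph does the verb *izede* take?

-mep

Since the final sound of *izede* is /e/ (a vowel), it takes -mep.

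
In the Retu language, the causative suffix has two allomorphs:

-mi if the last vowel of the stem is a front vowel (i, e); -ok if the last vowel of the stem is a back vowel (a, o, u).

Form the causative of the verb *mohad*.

*mohad*: last vowel = /a/, a back vowel → -ok → *mohadok*.

mohadok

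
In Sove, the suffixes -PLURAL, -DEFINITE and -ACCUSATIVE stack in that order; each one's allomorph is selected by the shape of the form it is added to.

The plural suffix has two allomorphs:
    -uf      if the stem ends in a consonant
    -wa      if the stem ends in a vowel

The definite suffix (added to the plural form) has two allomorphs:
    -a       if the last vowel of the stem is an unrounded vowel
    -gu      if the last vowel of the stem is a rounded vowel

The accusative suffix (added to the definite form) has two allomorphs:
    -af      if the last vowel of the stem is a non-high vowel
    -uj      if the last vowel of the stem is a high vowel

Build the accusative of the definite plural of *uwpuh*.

uwpuhufguuj

*uwpuh*: final sound = /h/, a consonant → -uf → *uwpuhuf*.
The plural form *uwpuhuf* — last vowel /u/ (a rounded vowel) → -gu → *uwpuhufgu*.
The definite form *uwpuhufgu*: last vowel = /u/, a high vowel → -uj → *uwpuhufguuj*.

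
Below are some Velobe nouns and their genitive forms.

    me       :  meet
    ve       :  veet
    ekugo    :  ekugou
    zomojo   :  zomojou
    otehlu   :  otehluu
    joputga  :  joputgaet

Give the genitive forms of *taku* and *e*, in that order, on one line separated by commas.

Looking at the last vowel of each stem: -u when the last vowel of the stem is a rounded vowel (*ekugo*, *zomojo*, *otehlu*); -et when the last vowel of the stem is an unrounded vowel (*me*, *ve*, *joputga*).
*taku* — last vowel /u/ (a rounded vowel) → -u → *takuu*.
*e*: last vowel = /e/, an unrounded vowel → -et → *eet*.

takuu, eet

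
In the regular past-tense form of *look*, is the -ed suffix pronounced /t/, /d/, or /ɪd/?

The stem *look* ends in a voiceless consonant other than /t/.
The -ed suffix is realized as /ɪd/ after /t, d/; as /t/ after other voiceless consonants; and as /d/ after other voiced sounds.
So -ed on *look* is pronounced /t/.

/t/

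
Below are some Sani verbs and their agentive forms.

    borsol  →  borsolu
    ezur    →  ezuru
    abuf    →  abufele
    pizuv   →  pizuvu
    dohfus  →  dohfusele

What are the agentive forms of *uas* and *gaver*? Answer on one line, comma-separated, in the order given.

uasele, gaveru

The alternation tracks the final consonant of the stem — -ele when the stem ends in a voiceless consonant (*abuf*, *dohfus*); -u when the stem ends in a voiced consonant (*borsol*, *ezur*, *pizuv*).
Since the final consonant of *uas* is /s/ (voiceless), it takes -ele, giving *uasele*.
The final consonant of *gaver* is /r/, which is voiced, so the suffix is -u, giving *gaveru*.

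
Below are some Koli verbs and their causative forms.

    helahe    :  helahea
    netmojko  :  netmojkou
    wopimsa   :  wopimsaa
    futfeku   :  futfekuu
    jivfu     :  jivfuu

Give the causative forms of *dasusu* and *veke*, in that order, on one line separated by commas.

The pattern is rounding harmony: -u when the last vowel of the stem is a rounded vowel (*netmojko*, *futfeku*, *jivfu*); -a when the last vowel of the stem is an unrounded vowel (*helahe*, *wopimsa*).
*dasusu*: last vowel = /u/, a rounded vowel → -u → *dasusuu*.
Since the last vowel of *veke* is /e/ (an unrounded vowel), it takes -a, giving *vekea*.

dasusuu, vekea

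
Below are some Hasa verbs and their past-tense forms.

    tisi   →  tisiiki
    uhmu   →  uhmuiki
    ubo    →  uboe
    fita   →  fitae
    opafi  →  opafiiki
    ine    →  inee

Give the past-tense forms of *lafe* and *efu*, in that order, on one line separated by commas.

The pattern is height harmony: -iki when the last vowel of the stem is a high vowel (*tisi*, *uhmu*, *opafi*); -e when the last vowel of the stem is a non-high vowel (*ubo*, *fita*, *ine*).
The last vowel of *lafe* is /e/, which is a non-high vowel, so the suffix is -e, giving *lafee*.
*efu*: last vowel = /u/, a high vowel → -iki → *efuiki*.

lafee, efuiki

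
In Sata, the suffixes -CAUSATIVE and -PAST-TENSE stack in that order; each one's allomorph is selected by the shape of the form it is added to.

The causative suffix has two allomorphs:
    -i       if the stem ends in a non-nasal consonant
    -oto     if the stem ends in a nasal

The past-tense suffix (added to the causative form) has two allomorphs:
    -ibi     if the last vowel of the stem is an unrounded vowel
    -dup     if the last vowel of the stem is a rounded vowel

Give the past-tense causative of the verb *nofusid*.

Since the final consonant of *nofusid* is /d/ (non-nasal), it takes -i, giving *nofusidi*.
The last vowel of the causative form *nofusidi* is /i/, which is an unrounded vowel, so the past-tense suffix is -ibi, giving *nofusidiibi*.

nofusidiibi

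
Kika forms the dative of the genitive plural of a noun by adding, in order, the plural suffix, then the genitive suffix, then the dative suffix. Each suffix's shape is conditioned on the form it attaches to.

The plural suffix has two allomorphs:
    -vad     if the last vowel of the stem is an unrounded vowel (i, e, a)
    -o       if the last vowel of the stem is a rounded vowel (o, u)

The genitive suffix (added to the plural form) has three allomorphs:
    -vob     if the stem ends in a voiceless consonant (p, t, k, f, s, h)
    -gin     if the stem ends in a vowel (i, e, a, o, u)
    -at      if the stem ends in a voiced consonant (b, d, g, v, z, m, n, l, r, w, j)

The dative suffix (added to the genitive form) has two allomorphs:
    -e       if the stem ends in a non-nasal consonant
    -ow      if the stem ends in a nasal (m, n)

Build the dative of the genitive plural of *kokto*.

koktooginow

Since the last vowel of *kokto* is /o/ (a rounded vowel), it takes -o, giving *koktoo*.
The plural form *koktoo*: final sound = /o/, a vowel → -gin → *koktoogin*.
Since the final consonant of the genitive form *koktoogin* is /n/ (a nasal), it takes -ow, giving *koktooginow*.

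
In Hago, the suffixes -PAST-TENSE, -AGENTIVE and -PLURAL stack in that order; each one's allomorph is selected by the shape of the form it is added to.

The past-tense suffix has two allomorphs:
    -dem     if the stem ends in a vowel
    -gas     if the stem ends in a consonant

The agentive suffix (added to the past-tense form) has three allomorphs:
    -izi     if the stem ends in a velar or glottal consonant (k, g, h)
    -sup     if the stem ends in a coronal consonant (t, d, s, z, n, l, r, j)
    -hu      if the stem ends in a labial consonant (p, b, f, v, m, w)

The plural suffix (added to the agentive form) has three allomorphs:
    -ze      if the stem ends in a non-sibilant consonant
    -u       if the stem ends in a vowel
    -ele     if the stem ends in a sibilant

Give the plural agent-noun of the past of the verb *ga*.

*ga*: final sound = /a/, a vowel → -dem → *gadem*.
The final consonant of the past-tense form *gadem* is /m/, which is labial, so the agentive suffix is -hu, giving *gademhu*.
The final sound of the agentive form *gademhu* is /u/, which is a vowel, so the plural suffix is -u, giving *gademhuu*.

gademhuu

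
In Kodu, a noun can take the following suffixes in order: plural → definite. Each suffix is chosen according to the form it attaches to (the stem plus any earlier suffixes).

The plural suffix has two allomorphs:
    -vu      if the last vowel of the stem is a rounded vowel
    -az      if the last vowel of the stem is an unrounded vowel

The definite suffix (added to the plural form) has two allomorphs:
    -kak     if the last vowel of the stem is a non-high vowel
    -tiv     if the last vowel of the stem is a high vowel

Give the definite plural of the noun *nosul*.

*nosul*: last vowel = /u/, a rounded vowel → -vu → *nosulvu*.
The plural form *nosulvu*: last vowel = /u/, a high vowel → -tiv → *nosulvutiv*.

nosulvutiv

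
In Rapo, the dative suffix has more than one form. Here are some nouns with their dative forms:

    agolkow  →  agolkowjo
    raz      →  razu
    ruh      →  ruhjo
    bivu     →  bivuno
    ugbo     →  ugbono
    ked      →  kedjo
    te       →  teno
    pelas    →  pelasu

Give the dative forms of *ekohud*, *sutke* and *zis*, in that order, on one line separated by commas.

ekohudjo, sutkeno, zisu

The suffix is conditioned by the final sound: -u when the stem ends in a sibilant (*raz*, *pelas*); -jo when the stem ends in a non-sibilant consonant (*agolkow*, *ruh*, *ked*); -no when the stem ends in a vowel (*bivu*, *ugbo*, *te*).
Since the final sound of *ekohud* is /d/ (a non-sibilant consonant), it takes -jo, giving *ekohudjo*.
The final sound of *sutke* is /e/, which is a vowel, so the suffix is -no, giving *sutkeno*.
*zis*: final sound = /s/, a sibilant → -u → *zisu*.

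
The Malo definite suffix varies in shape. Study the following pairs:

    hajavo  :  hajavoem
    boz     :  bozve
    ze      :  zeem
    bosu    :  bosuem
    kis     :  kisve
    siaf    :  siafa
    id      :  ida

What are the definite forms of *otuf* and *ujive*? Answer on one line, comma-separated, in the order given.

otufa, ujiveem

The alternation tracks the final sound of the stem — -ve when the stem ends in a sibilant (*boz*, *kis*); -a when the stem ends in a non-sibilant consonant (*siaf*, *id*); -em when the stem ends in a vowel (*hajavo*, *ze*, *bosu*).
Since the final sound of *otuf* is /f/ (a non-sibilant consonant), it takes -a, giving *otufa*.
*ujive*: final sound = /e/, a vowel → -em → *ujiveem*.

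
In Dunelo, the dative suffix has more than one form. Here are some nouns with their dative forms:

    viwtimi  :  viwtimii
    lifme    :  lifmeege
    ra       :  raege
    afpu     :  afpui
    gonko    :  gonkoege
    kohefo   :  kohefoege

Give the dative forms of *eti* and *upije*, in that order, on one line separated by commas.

Looking at the last vowel of each stem: -i when the last vowel of the stem is a high vowel (*viwtimi*, *afpu*); -ege when the last vowel of the stem is a non-high vowel (*lifme*, *ra*, *gonko*, *kohefo*).
Since the last vowel of *eti* is /i/ (a high vowel), it takes -i, giving *etii*.
*upije* — last vowel /e/ (a non-high vowel) → -ege → *upijeege*.

etii, upijeege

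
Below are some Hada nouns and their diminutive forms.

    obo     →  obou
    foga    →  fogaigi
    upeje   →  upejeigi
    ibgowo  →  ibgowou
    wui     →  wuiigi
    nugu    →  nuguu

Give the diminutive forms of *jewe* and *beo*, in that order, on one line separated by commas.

Looking at the last vowel of each stem: -u when the last vowel of the stem is a rounded vowel (*obo*, *ibgowo*, *nugu*); -igi when the last vowel of the stem is an unrounded vowel (*foga*, *upeje*, *wui*).
Since the last vowel of *jewe* is /e/ (an unrounded vowel), it takes -igi, giving *jeweigi*.
The last vowel of *beo* is /o/, which is a rounded vowel, so the suffix is -u, giving *beou*.

jeweigi, beou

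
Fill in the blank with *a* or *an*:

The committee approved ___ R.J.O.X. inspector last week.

an

The indefinite article is chosen by the initial *sound* of the following word, not its spelling.
The initialism *R.J.O.X.* is read letter by letter; the first letter, R, is pronounced /ɑr/, which begins with a vowel sound.
So the article is *an*: The committee approved an R.J.O.X. inspector last week.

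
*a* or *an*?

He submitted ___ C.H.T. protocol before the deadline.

The indefinite article is chosen by the initial *sound* of the following word, not its spelling.
The initialism *C.H.T.* is read letter by letter; the first letter, C, is pronounced /siː/, which begins with a consonant sound.
So the article is *a*: He submitted a C.H.T. protocol before the deadline.

a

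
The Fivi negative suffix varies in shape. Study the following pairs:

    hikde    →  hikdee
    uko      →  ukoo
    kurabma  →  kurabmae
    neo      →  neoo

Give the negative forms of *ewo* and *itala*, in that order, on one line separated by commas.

ewoo, italae

The alternation tracks the last vowel of the stem — -o when the last vowel of the stem is a rounded vowel (*uko*, *neo*); -e when the last vowel of the stem is an unrounded vowel (*hikde*, *kurabma*).
*ewo*: last vowel = /o/, a rounded vowel → -o → *ewoo*.
The last vowel of *itala* is /a/, which is an unrounded vowel, so the suffix is -e, giving *italae*.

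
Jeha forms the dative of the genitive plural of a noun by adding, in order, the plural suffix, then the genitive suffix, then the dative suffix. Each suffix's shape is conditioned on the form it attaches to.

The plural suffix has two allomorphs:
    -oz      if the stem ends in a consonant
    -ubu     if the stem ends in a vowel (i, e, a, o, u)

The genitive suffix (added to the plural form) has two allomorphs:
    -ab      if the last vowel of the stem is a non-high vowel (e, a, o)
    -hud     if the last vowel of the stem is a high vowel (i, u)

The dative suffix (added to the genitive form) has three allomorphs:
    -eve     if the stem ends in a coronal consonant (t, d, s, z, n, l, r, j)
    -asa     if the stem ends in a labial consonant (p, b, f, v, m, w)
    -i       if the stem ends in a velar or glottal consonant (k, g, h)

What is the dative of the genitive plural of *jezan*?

The final sound of *jezan* is /n/, which is a consonant, so the plural suffix is -oz, giving *jezanoz*.
The last vowel of the plural form *jezanoz* is /o/, which is a non-high vowel, so the genitive suffix is -ab, giving *jezanozab*.
The final consonant of the genitive form *jezanozab* is /b/, which is labial, so the dative suffix is -asa, giving *jezanozabasa*.

jezanozabasa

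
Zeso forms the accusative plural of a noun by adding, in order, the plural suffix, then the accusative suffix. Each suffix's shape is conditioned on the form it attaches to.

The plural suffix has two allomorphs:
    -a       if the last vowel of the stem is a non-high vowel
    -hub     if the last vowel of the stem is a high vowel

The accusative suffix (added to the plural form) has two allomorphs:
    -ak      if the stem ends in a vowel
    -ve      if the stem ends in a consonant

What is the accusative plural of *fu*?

fuhubve

*fu* — last vowel /u/ (a high vowel) → -hub → *fuhub*.
The plural form *fuhub*: final sound = /b/, a consonant → -ve → *fuhubve*.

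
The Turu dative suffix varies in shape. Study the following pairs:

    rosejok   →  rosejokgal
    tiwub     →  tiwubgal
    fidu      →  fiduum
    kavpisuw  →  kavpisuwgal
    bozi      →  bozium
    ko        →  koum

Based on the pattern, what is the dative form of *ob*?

The pattern is consonant vs. vowel: -gal when the stem ends in a consonant (*rosejok*, *tiwub*, *kavpisuw*); -um when the stem ends in a vowel (*fidu*, *bozi*, *ko*).
*ob* — final sound /b/ (a consonant) → -gal → *obgal*.

obgal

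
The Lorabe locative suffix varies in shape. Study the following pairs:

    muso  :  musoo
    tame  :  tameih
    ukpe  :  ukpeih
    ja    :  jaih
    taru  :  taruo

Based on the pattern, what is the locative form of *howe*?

The alternation tracks the last vowel of the stem — -o when the last vowel of the stem is a rounded vowel (*muso*, *taru*); -ih when the last vowel of the stem is an unrounded vowel (*tame*, *ukpe*, *ja*).
The last vowel of *howe* is /e/, which is an unrounded vowel, so the suffix is -ih, giving *howeih*.

howeih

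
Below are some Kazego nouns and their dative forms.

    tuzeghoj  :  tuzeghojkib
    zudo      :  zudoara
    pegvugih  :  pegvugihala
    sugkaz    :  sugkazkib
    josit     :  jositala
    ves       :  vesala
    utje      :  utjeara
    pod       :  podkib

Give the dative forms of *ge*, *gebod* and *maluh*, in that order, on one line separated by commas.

geara, gebodkib, maluhala

Looking at the final sound of each stem: -ala when the stem ends in a voiceless consonant (*pegvugih*, *josit*, *ves*); -kib when the stem ends in a voiced consonant (*tuzeghoj*, *sugkaz*, *pod*); -ara when the stem ends in a vowel (*zudo*, *utje*).
*ge*: final sound = /e/, a vowel → -ara → *geara*.
*gebod* — final sound /d/ (a voiced consonant) → -kib → *gebodkib*.
The final sound of *maluh* is /h/, which is a voiceless consonant, so the suffix is -ala, giving *maluhala*.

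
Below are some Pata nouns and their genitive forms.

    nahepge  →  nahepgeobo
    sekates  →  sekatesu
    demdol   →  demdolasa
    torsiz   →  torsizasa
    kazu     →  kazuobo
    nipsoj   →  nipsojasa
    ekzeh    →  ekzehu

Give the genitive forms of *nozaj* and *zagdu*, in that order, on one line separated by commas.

The alternation tracks the final sound of the stem — -u when the stem ends in a voiceless consonant (*sekates*, *ekzeh*); -asa when the stem ends in a voiced consonant (*demdol*, *torsiz*, *nipsoj*); -obo when the stem ends in a vowel (*nahepge*, *kazu*).
*nozaj*: final sound = /j/, a voiced consonant → -asa → *nozajasa*.
Since the final sound of *zagdu* is /u/ (a vowel), it takes -obo, giving *zagduobo*.

nozajasa, zagduobo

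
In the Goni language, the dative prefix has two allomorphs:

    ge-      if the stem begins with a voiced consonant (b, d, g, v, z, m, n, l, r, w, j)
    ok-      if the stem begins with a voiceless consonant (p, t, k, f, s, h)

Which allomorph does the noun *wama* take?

Since the first consonant of *wama* is /w/ (voiced), it takes ge-.

ge-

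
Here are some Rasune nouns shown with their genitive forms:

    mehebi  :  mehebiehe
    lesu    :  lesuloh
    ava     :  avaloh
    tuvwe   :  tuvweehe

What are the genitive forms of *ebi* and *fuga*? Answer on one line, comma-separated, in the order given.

Looking at the last vowel of each stem: -ehe when the last vowel of the stem is a front vowel (*mehebi*, *tuvwe*); -loh when the last vowel of the stem is a back vowel (*lesu*, *ava*).
*ebi*: last vowel = /i/, a front vowel → -ehe → *ebiehe*.
*fuga*: last vowel = /a/, a back vowel → -loh → *fugaloh*.

ebiehe, fugaloh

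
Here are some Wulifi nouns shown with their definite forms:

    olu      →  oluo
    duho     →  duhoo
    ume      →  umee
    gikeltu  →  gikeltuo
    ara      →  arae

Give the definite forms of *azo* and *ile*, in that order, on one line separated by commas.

azoo, ilee

The pattern is rounding harmony: -o when the last vowel of the stem is a rounded vowel (*olu*, *duho*, *gikeltu*); -e when the last vowel of the stem is an unrounded vowel (*ume*, *ara*).
*azo*: last vowel = /o/, a rounded vowel → -o → *azoo*.
*ile* — last vowel /e/ (an unrounded vowel) → -e → *ilee*.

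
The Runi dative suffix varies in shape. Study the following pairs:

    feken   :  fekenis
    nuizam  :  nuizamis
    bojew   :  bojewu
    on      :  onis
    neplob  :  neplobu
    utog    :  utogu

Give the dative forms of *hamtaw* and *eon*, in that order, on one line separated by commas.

hamtawu, eonis

The pattern is nasality of the final consonant: -is when the stem ends in a nasal (*feken*, *nuizam*, *on*); -u when the stem ends in a non-nasal consonant (*bojew*, *neplob*, *utog*).
The final consonant of *hamtaw* is /w/, which is non-nasal, so the suffix is -u, giving *hamtawu*.
*eon*: final consonant = /n/, a nasal → -is → *eonis*.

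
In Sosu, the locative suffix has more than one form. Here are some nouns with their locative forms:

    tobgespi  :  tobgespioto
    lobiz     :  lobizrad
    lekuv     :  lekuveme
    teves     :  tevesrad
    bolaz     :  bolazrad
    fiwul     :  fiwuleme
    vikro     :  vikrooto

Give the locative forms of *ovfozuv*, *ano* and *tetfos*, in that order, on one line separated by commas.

The pattern is sibilance of the final sound: -rad when the stem ends in a sibilant (*lobiz*, *teves*, *bolaz*); -eme when the stem ends in a non-sibilant consonant (*lekuv*, *fiwul*); -oto when the stem ends in a vowel (*tobgespi*, *vikro*).
*ovfozuv*: final sound = /v/, a non-sibilant consonant → -eme → *ovfozuveme*.
Since the final sound of *ano* is /o/ (a vowel), it takes -oto, giving *anooto*.
*tetfos* — final sound /s/ (a sibilant) → -rad → *tetfosrad*.

ovfozuveme, anooto, tetfosrad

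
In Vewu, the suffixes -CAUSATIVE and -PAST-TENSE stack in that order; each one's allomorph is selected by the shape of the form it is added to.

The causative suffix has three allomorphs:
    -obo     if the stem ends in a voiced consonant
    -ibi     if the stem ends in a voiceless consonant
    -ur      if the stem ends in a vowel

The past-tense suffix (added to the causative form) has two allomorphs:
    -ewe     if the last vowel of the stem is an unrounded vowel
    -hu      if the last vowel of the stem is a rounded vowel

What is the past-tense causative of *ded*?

dedobohu

*ded*: final sound = /d/, a voiced consonant → -obo → *dedobo*.
The causative form *dedobo*: last vowel = /o/, a rounded vowel → -hu → *dedobohu*.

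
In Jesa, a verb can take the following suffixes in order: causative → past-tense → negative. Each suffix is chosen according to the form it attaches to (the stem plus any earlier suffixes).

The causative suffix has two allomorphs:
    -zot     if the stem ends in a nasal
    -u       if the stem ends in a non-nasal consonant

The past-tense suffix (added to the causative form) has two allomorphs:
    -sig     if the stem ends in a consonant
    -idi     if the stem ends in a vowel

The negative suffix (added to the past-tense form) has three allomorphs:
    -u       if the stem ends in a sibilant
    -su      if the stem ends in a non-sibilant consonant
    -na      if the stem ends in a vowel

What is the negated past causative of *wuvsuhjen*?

Since the final consonant of *wuvsuhjen* is /n/ (a nasal), it takes -zot, giving *wuvsuhjenzot*.
The final sound of the causative form *wuvsuhjenzot* is /t/, which is a consonant, so the past-tense suffix is -sig, giving *wuvsuhjenzotsig*.
The past-tense form *wuvsuhjenzotsig*: final sound = /g/, a non-sibilant consonant → -su → *wuvsuhjenzotsigsu*.

wuvsuhjenzotsigsu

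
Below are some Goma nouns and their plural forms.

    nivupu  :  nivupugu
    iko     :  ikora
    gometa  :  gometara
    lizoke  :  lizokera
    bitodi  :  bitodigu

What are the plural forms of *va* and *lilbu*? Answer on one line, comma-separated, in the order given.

vara, lilbugu

The suffix is conditioned by the last vowel: -gu when the last vowel of the stem is a high vowel (*nivupu*, *bitodi*); -ra when the last vowel of the stem is a non-high vowel (*iko*, *gometa*, *lizoke*).
*va*: last vowel = /a/, a non-high vowel → -ra → *vara*.
*lilbu*: last vowel = /u/, a high vowel → -gu → *lilbugu*.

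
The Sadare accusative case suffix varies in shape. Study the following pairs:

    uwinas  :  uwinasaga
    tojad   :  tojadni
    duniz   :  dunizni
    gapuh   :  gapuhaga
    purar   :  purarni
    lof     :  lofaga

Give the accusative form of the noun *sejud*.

sejudni

Looking at the final consonant of each stem: -aga when the stem ends in a voiceless consonant (*uwinas*, *gapuh*, *lof*); -ni when the stem ends in a voiced consonant (*tojad*, *duniz*, *purar*).
The final consonant of *sejud* is /d/, which is voiced, so the suffix is -ni, giving *sejudni*.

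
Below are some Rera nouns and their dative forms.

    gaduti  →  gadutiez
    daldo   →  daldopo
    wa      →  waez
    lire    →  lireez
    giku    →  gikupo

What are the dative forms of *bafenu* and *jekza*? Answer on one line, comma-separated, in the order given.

The pattern is rounding harmony: -po when the last vowel of the stem is a rounded vowel (*daldo*, *giku*); -ez when the last vowel of the stem is an unrounded vowel (*gaduti*, *wa*, *lire*).
Since the last vowel of *bafenu* is /u/ (a rounded vowel), it takes -po, giving *bafenupo*.
*jekza* — last vowel /a/ (an unrounded vowel) → -ez → *jekzaez*.

bafenupo, jekzaez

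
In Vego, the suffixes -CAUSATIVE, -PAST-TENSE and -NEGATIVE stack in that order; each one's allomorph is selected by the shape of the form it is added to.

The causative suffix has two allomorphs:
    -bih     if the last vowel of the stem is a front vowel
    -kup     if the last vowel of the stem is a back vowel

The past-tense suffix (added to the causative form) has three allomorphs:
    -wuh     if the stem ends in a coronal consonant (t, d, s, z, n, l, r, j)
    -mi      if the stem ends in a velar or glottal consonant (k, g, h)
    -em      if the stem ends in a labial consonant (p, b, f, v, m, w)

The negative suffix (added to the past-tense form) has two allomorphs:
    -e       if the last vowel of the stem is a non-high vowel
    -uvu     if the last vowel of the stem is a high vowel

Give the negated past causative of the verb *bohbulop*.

bohbulopkupeme

*bohbulop*: last vowel = /o/, a back vowel → -kup → *bohbulopkup*.
The causative form *bohbulopkup*: final consonant = /p/, labial → -em → *bohbulopkupem*.
The past-tense form *bohbulopkupem*: last vowel = /e/, a non-high vowel → -e → *bohbulopkupeme*.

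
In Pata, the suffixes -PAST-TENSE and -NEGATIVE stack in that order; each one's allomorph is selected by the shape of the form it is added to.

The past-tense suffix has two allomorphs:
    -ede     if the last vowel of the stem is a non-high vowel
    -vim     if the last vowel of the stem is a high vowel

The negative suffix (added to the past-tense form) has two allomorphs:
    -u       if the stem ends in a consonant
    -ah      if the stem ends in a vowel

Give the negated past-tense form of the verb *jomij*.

jomijvimu

*jomij* — last vowel /i/ (a high vowel) → -vim → *jomijvim*.
Since the final sound of the past-tense form *jomijvim* is /m/ (a consonant), it takes -u, giving *jomijvimu*.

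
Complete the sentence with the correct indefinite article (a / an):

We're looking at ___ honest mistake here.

an

The indefinite article is chosen by the initial *sound* of the following word, not its spelling.
*honest* begins with the sound /ɒ/ (silent h) — a vowel sound.
So the article is *an*: We're looking at an honest mistake here.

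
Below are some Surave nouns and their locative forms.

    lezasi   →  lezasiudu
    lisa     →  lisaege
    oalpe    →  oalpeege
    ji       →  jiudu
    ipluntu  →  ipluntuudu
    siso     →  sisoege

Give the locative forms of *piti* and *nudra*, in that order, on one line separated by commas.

The suffix is conditioned by the last vowel: -udu when the last vowel of the stem is a high vowel (*lezasi*, *ji*, *ipluntu*); -ege when the last vowel of the stem is a non-high vowel (*lisa*, *oalpe*, *siso*).
Since the last vowel of *piti* is /i/ (a high vowel), it takes -udu, giving *pitiudu*.
The last vowel of *nudra* is /a/, which is a non-high vowel, so the suffix is -ege, giving *nudraege*.

pitiudu, nudraege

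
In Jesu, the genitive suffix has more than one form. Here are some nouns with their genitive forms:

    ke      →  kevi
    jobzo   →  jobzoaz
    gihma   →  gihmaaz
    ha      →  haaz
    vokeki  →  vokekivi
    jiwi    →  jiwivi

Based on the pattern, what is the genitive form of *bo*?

boaz

Looking at the last vowel of each stem: -vi when the last vowel of the stem is a front vowel (*ke*, *vokeki*, *jiwi*); -az when the last vowel of the stem is a back vowel (*jobzo*, *gihma*, *ha*).
*bo*: last vowel = /o/, a back vowel → -az → *boaz*.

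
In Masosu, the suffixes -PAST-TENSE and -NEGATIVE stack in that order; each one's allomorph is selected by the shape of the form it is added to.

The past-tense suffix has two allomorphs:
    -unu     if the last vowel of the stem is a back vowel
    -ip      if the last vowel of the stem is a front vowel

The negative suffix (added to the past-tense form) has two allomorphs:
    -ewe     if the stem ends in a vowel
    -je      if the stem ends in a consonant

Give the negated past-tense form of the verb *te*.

teipje

*te* — last vowel /e/ (a front vowel) → -ip → *teip*.
The final sound of the past-tense form *teip* is /p/, which is a consonant, so the negative suffix is -je, giving *teipje*.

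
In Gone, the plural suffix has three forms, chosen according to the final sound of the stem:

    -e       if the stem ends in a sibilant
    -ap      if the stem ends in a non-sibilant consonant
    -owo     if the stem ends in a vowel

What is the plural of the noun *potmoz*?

potmoze

Since the final sound of *potmoz* is /z/ (a sibilant), it takes -e, giving *potmoze*.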